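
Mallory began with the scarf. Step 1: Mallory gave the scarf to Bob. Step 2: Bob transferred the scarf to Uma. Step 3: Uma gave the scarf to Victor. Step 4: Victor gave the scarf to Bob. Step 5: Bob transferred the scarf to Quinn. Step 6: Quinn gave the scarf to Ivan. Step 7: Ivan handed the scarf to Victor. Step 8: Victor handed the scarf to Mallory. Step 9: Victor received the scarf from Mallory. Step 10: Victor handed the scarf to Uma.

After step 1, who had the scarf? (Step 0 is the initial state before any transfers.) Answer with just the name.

Answer: Bob

Derivation:
Tracking the scarf holder through step 1:
After step 0 (start): Mallory
After step 1: Bob

At step 1, the holder is Bob.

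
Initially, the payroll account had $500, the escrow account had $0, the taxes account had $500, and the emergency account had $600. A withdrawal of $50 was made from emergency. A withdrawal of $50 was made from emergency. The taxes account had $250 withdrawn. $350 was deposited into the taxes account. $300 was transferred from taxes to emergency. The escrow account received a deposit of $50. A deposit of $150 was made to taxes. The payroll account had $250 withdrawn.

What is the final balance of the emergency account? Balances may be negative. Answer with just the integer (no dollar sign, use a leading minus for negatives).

Tracking account balances step by step:
Start: payroll=500, escrow=0, taxes=500, emergency=600
Event 1 (withdraw 50 from emergency): emergency: 600 - 50 = 550. Balances: payroll=500, escrow=0, taxes=500, emergency=550
Event 2 (withdraw 50 from emergency): emergency: 550 - 50 = 500. Balances: payroll=500, escrow=0, taxes=500, emergency=500
Event 3 (withdraw 250 from taxes): taxes: 500 - 250 = 250. Balances: payroll=500, escrow=0, taxes=250, emergency=500
Event 4 (deposit 350 to taxes): taxes: 250 + 350 = 600. Balances: payroll=500, escrow=0, taxes=600, emergency=500
Event 5 (transfer 300 taxes -> emergency): taxes: 600 - 300 = 300, emergency: 500 + 300 = 800. Balances: payroll=500, escrow=0, taxes=300, emergency=800
Event 6 (deposit 50 to escrow): escrow: 0 + 50 = 50. Balances: payroll=500, escrow=50, taxes=300, emergency=800
Event 7 (deposit 150 to taxes): taxes: 300 + 150 = 450. Balances: payroll=500, escrow=50, taxes=450, emergency=800
Event 8 (withdraw 250 from payroll): payroll: 500 - 250 = 250. Balances: payroll=250, escrow=50, taxes=450, emergency=800

Final balance of emergency: 800

Answer: 800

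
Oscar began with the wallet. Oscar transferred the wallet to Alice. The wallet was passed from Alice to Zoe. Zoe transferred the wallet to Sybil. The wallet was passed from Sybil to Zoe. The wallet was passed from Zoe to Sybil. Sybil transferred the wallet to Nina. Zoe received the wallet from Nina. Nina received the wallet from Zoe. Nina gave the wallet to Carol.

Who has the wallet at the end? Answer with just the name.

Tracking the wallet through each event:
Start: Oscar has the wallet.
After event 1: Alice has the wallet.
After event 2: Zoe has the wallet.
After event 3: Sybil has the wallet.
After event 4: Zoe has the wallet.
After event 5: Sybil has the wallet.
After event 6: Nina has the wallet.
After event 7: Zoe has the wallet.
After event 8: Nina has the wallet.
After event 9: Carol has the wallet.

Answer: Carol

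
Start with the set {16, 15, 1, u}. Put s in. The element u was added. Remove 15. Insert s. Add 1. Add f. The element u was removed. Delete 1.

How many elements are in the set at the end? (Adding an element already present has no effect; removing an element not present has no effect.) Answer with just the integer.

Tracking the set through each operation:
Start: {1, 15, 16, u}
Event 1 (add s): added. Set: {1, 15, 16, s, u}
Event 2 (add u): already present, no change. Set: {1, 15, 16, s, u}
Event 3 (remove 15): removed. Set: {1, 16, s, u}
Event 4 (add s): already present, no change. Set: {1, 16, s, u}
Event 5 (add 1): already present, no change. Set: {1, 16, s, u}
Event 6 (add f): added. Set: {1, 16, f, s, u}
Event 7 (remove u): removed. Set: {1, 16, f, s}
Event 8 (remove 1): removed. Set: {16, f, s}

Final set: {16, f, s} (size 3)

Answer: 3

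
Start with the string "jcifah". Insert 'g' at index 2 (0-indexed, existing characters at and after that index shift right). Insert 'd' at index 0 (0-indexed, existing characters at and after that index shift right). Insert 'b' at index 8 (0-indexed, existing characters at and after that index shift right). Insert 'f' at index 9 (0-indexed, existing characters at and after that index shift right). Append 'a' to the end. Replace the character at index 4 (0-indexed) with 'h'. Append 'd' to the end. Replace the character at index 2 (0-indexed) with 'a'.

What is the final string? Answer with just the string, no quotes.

Applying each edit step by step:
Start: "jcifah"
Op 1 (insert 'g' at idx 2): "jcifah" -> "jcgifah"
Op 2 (insert 'd' at idx 0): "jcgifah" -> "djcgifah"
Op 3 (insert 'b' at idx 8): "djcgifah" -> "djcgifahb"
Op 4 (insert 'f' at idx 9): "djcgifahb" -> "djcgifahbf"
Op 5 (append 'a'): "djcgifahbf" -> "djcgifahbfa"
Op 6 (replace idx 4: 'i' -> 'h'): "djcgifahbfa" -> "djcghfahbfa"
Op 7 (append 'd'): "djcghfahbfa" -> "djcghfahbfad"
Op 8 (replace idx 2: 'c' -> 'a'): "djcghfahbfad" -> "djaghfahbfad"

Answer: djaghfahbfad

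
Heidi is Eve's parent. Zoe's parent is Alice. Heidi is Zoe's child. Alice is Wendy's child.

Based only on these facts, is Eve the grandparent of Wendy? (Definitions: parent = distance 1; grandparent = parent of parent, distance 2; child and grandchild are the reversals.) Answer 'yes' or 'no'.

Reconstructing the parent chain from the given facts:
  Wendy -> Alice -> Zoe -> Heidi -> Eve
(each arrow means 'parent of the next')
Positions in the chain (0 = top):
  position of Wendy: 0
  position of Alice: 1
  position of Zoe: 2
  position of Heidi: 3
  position of Eve: 4

Eve is at position 4, Wendy is at position 0; signed distance (j - i) = -4.
'grandparent' requires j - i = 2. Actual distance is -4, so the relation does NOT hold.

Answer: no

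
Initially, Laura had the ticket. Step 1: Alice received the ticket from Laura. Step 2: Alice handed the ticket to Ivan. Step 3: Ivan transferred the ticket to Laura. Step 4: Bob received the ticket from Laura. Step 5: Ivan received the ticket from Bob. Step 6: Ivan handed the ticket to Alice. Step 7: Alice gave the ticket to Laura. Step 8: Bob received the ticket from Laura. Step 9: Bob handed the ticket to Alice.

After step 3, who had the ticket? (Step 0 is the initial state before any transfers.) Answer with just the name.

Tracking the ticket holder through step 3:
After step 0 (start): Laura
After step 1: Alice
After step 2: Ivan
After step 3: Laura

At step 3, the holder is Laura.

Answer: Laura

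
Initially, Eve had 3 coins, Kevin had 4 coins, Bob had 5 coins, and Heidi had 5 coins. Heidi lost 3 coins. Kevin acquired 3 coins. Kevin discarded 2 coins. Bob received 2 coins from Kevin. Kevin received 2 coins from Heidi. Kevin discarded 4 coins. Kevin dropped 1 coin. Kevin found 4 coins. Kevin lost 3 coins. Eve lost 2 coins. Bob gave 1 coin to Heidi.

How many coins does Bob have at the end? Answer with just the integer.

Tracking counts step by step:
Start: Eve=3, Kevin=4, Bob=5, Heidi=5
Event 1 (Heidi -3): Heidi: 5 -> 2. State: Eve=3, Kevin=4, Bob=5, Heidi=2
Event 2 (Kevin +3): Kevin: 4 -> 7. State: Eve=3, Kevin=7, Bob=5, Heidi=2
Event 3 (Kevin -2): Kevin: 7 -> 5. State: Eve=3, Kevin=5, Bob=5, Heidi=2
Event 4 (Kevin -> Bob, 2): Kevin: 5 -> 3, Bob: 5 -> 7. State: Eve=3, Kevin=3, Bob=7, Heidi=2
Event 5 (Heidi -> Kevin, 2): Heidi: 2 -> 0, Kevin: 3 -> 5. State: Eve=3, Kevin=5, Bob=7, Heidi=0
Event 6 (Kevin -4): Kevin: 5 -> 1. State: Eve=3, Kevin=1, Bob=7, Heidi=0
Event 7 (Kevin -1): Kevin: 1 -> 0. State: Eve=3, Kevin=0, Bob=7, Heidi=0
Event 8 (Kevin +4): Kevin: 0 -> 4. State: Eve=3, Kevin=4, Bob=7, Heidi=0
Event 9 (Kevin -3): Kevin: 4 -> 1. State: Eve=3, Kevin=1, Bob=7, Heidi=0
Event 10 (Eve -2): Eve: 3 -> 1. State: Eve=1, Kevin=1, Bob=7, Heidi=0
Event 11 (Bob -> Heidi, 1): Bob: 7 -> 6, Heidi: 0 -> 1. State: Eve=1, Kevin=1, Bob=6, Heidi=1

Bob's final count: 6

Answer: 6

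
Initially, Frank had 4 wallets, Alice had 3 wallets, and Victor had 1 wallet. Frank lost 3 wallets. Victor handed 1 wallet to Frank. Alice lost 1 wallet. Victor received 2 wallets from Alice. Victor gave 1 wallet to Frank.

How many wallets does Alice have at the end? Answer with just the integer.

Tracking counts step by step:
Start: Frank=4, Alice=3, Victor=1
Event 1 (Frank -3): Frank: 4 -> 1. State: Frank=1, Alice=3, Victor=1
Event 2 (Victor -> Frank, 1): Victor: 1 -> 0, Frank: 1 -> 2. State: Frank=2, Alice=3, Victor=0
Event 3 (Alice -1): Alice: 3 -> 2. State: Frank=2, Alice=2, Victor=0
Event 4 (Alice -> Victor, 2): Alice: 2 -> 0, Victor: 0 -> 2. State: Frank=2, Alice=0, Victor=2
Event 5 (Victor -> Frank, 1): Victor: 2 -> 1, Frank: 2 -> 3. State: Frank=3, Alice=0, Victor=1

Alice's final count: 0

Answer: 0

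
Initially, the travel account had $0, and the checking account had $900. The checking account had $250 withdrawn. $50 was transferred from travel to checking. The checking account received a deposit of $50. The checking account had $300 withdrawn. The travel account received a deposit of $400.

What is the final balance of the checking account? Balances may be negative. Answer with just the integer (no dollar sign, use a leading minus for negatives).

Tracking account balances step by step:
Start: travel=0, checking=900
Event 1 (withdraw 250 from checking): checking: 900 - 250 = 650. Balances: travel=0, checking=650
Event 2 (transfer 50 travel -> checking): travel: 0 - 50 = -50, checking: 650 + 50 = 700. Balances: travel=-50, checking=700
Event 3 (deposit 50 to checking): checking: 700 + 50 = 750. Balances: travel=-50, checking=750
Event 4 (withdraw 300 from checking): checking: 750 - 300 = 450. Balances: travel=-50, checking=450
Event 5 (deposit 400 to travel): travel: -50 + 400 = 350. Balances: travel=350, checking=450

Final balance of checking: 450

Answer: 450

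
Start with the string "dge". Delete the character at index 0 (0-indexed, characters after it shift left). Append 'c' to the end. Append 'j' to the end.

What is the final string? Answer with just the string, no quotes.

Applying each edit step by step:
Start: "dge"
Op 1 (delete idx 0 = 'd'): "dge" -> "ge"
Op 2 (append 'c'): "ge" -> "gec"
Op 3 (append 'j'): "gec" -> "gecj"

Answer: gecj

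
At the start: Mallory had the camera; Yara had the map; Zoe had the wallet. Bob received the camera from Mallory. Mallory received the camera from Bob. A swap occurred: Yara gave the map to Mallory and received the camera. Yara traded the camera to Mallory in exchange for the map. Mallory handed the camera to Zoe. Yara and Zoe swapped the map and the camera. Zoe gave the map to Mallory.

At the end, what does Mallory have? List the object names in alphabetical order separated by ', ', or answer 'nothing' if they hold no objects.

Tracking all object holders:
Start: camera:Mallory, map:Yara, wallet:Zoe
Event 1 (give camera: Mallory -> Bob). State: camera:Bob, map:Yara, wallet:Zoe
Event 2 (give camera: Bob -> Mallory). State: camera:Mallory, map:Yara, wallet:Zoe
Event 3 (swap map<->camera: now map:Mallory, camera:Yara). State: camera:Yara, map:Mallory, wallet:Zoe
Event 4 (swap camera<->map: now camera:Mallory, map:Yara). State: camera:Mallory, map:Yara, wallet:Zoe
Event 5 (give camera: Mallory -> Zoe). State: camera:Zoe, map:Yara, wallet:Zoe
Event 6 (swap map<->camera: now map:Zoe, camera:Yara). State: camera:Yara, map:Zoe, wallet:Zoe
Event 7 (give map: Zoe -> Mallory). State: camera:Yara, map:Mallory, wallet:Zoe

Final state: camera:Yara, map:Mallory, wallet:Zoe
Mallory holds: map.

Answer: map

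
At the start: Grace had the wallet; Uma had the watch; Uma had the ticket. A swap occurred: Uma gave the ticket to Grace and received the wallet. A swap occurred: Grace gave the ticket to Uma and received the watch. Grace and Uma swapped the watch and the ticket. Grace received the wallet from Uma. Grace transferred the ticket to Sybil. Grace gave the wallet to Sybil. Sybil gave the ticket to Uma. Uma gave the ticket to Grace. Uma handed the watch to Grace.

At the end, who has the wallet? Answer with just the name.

Tracking all object holders:
Start: wallet:Grace, watch:Uma, ticket:Uma
Event 1 (swap ticket<->wallet: now ticket:Grace, wallet:Uma). State: wallet:Uma, watch:Uma, ticket:Grace
Event 2 (swap ticket<->watch: now ticket:Uma, watch:Grace). State: wallet:Uma, watch:Grace, ticket:Uma
Event 3 (swap watch<->ticket: now watch:Uma, ticket:Grace). State: wallet:Uma, watch:Uma, ticket:Grace
Event 4 (give wallet: Uma -> Grace). State: wallet:Grace, watch:Uma, ticket:Grace
Event 5 (give ticket: Grace -> Sybil). State: wallet:Grace, watch:Uma, ticket:Sybil
Event 6 (give wallet: Grace -> Sybil). State: wallet:Sybil, watch:Uma, ticket:Sybil
Event 7 (give ticket: Sybil -> Uma). State: wallet:Sybil, watch:Uma, ticket:Uma
Event 8 (give ticket: Uma -> Grace). State: wallet:Sybil, watch:Uma, ticket:Grace
Event 9 (give watch: Uma -> Grace). State: wallet:Sybil, watch:Grace, ticket:Grace

Final state: wallet:Sybil, watch:Grace, ticket:Grace
The wallet is held by Sybil.

Answer: Sybil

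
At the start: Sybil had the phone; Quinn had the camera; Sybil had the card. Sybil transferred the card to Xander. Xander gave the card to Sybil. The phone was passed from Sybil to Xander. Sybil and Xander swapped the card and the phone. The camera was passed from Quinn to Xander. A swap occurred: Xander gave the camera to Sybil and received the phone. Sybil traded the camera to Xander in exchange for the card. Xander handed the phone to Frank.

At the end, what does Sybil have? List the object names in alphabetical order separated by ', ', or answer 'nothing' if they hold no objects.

Tracking all object holders:
Start: phone:Sybil, camera:Quinn, card:Sybil
Event 1 (give card: Sybil -> Xander). State: phone:Sybil, camera:Quinn, card:Xander
Event 2 (give card: Xander -> Sybil). State: phone:Sybil, camera:Quinn, card:Sybil
Event 3 (give phone: Sybil -> Xander). State: phone:Xander, camera:Quinn, card:Sybil
Event 4 (swap card<->phone: now card:Xander, phone:Sybil). State: phone:Sybil, camera:Quinn, card:Xander
Event 5 (give camera: Quinn -> Xander). State: phone:Sybil, camera:Xander, card:Xander
Event 6 (swap camera<->phone: now camera:Sybil, phone:Xander). State: phone:Xander, camera:Sybil, card:Xander
Event 7 (swap camera<->card: now camera:Xander, card:Sybil). State: phone:Xander, camera:Xander, card:Sybil
Event 8 (give phone: Xander -> Frank). State: phone:Frank, camera:Xander, card:Sybil

Final state: phone:Frank, camera:Xander, card:Sybil
Sybil holds: card.

Answer: card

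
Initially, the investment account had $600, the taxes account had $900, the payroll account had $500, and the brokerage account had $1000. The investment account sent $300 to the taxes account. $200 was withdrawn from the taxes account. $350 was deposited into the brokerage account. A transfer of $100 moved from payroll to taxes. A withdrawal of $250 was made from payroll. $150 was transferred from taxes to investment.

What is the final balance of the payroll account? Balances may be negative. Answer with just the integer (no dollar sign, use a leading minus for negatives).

Answer: 150

Derivation:
Tracking account balances step by step:
Start: investment=600, taxes=900, payroll=500, brokerage=1000
Event 1 (transfer 300 investment -> taxes): investment: 600 - 300 = 300, taxes: 900 + 300 = 1200. Balances: investment=300, taxes=1200, payroll=500, brokerage=1000
Event 2 (withdraw 200 from taxes): taxes: 1200 - 200 = 1000. Balances: investment=300, taxes=1000, payroll=500, brokerage=1000
Event 3 (deposit 350 to brokerage): brokerage: 1000 + 350 = 1350. Balances: investment=300, taxes=1000, payroll=500, brokerage=1350
Event 4 (transfer 100 payroll -> taxes): payroll: 500 - 100 = 400, taxes: 1000 + 100 = 1100. Balances: investment=300, taxes=1100, payroll=400, brokerage=1350
Event 5 (withdraw 250 from payroll): payroll: 400 - 250 = 150. Balances: investment=300, taxes=1100, payroll=150, brokerage=1350
Event 6 (transfer 150 taxes -> investment): taxes: 1100 - 150 = 950, investment: 300 + 150 = 450. Balances: investment=450, taxes=950, payroll=150, brokerage=1350

Final balance of payroll: 150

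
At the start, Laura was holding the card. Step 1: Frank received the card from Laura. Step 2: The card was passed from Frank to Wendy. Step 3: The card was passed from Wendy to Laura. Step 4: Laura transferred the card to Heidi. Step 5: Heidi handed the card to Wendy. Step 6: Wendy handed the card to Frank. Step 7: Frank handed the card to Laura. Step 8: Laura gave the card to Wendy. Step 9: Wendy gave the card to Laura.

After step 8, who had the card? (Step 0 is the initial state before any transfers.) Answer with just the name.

Answer: Wendy

Derivation:
Tracking the card holder through step 8:
After step 0 (start): Laura
After step 1: Frank
After step 2: Wendy
After step 3: Laura
After step 4: Heidi
After step 5: Wendy
After step 6: Frank
After step 7: Laura
After step 8: Wendy

At step 8, the holder is Wendy.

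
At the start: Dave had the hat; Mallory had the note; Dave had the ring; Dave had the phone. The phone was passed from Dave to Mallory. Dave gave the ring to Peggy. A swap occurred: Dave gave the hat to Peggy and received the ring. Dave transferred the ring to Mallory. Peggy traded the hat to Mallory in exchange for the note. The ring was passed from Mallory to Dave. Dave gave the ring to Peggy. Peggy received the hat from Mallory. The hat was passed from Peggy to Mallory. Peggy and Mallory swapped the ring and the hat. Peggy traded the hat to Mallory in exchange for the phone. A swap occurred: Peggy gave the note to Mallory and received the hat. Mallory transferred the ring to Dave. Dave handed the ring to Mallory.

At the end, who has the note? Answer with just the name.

Tracking all object holders:
Start: hat:Dave, note:Mallory, ring:Dave, phone:Dave
Event 1 (give phone: Dave -> Mallory). State: hat:Dave, note:Mallory, ring:Dave, phone:Mallory
Event 2 (give ring: Dave -> Peggy). State: hat:Dave, note:Mallory, ring:Peggy, phone:Mallory
Event 3 (swap hat<->ring: now hat:Peggy, ring:Dave). State: hat:Peggy, note:Mallory, ring:Dave, phone:Mallory
Event 4 (give ring: Dave -> Mallory). State: hat:Peggy, note:Mallory, ring:Mallory, phone:Mallory
Event 5 (swap hat<->note: now hat:Mallory, note:Peggy). State: hat:Mallory, note:Peggy, ring:Mallory, phone:Mallory
Event 6 (give ring: Mallory -> Dave). State: hat:Mallory, note:Peggy, ring:Dave, phone:Mallory
Event 7 (give ring: Dave -> Peggy). State: hat:Mallory, note:Peggy, ring:Peggy, phone:Mallory
Event 8 (give hat: Mallory -> Peggy). State: hat:Peggy, note:Peggy, ring:Peggy, phone:Mallory
Event 9 (give hat: Peggy -> Mallory). State: hat:Mallory, note:Peggy, ring:Peggy, phone:Mallory
Event 10 (swap ring<->hat: now ring:Mallory, hat:Peggy). State: hat:Peggy, note:Peggy, ring:Mallory, phone:Mallory
Event 11 (swap hat<->phone: now hat:Mallory, phone:Peggy). State: hat:Mallory, note:Peggy, ring:Mallory, phone:Peggy
Event 12 (swap note<->hat: now note:Mallory, hat:Peggy). State: hat:Peggy, note:Mallory, ring:Mallory, phone:Peggy
Event 13 (give ring: Mallory -> Dave). State: hat:Peggy, note:Mallory, ring:Dave, phone:Peggy
Event 14 (give ring: Dave -> Mallory). State: hat:Peggy, note:Mallory, ring:Mallory, phone:Peggy

Final state: hat:Peggy, note:Mallory, ring:Mallory, phone:Peggy
The note is held by Mallory.

Answer: Mallory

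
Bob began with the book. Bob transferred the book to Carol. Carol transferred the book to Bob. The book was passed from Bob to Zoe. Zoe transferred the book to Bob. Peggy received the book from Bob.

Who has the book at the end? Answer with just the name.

Answer: Peggy

Derivation:
Tracking the book through each event:
Start: Bob has the book.
After event 1: Carol has the book.
After event 2: Bob has the book.
After event 3: Zoe has the book.
After event 4: Bob has the book.
After event 5: Peggy has the book.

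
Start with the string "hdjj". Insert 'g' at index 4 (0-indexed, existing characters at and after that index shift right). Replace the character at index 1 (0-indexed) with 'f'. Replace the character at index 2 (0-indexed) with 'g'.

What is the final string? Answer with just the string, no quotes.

Applying each edit step by step:
Start: "hdjj"
Op 1 (insert 'g' at idx 4): "hdjj" -> "hdjjg"
Op 2 (replace idx 1: 'd' -> 'f'): "hdjjg" -> "hfjjg"
Op 3 (replace idx 2: 'j' -> 'g'): "hfjjg" -> "hfgjg"

Answer: hfgjg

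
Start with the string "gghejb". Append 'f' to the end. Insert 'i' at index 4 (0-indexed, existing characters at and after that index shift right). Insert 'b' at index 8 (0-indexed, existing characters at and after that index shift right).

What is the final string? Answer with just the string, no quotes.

Applying each edit step by step:
Start: "gghejb"
Op 1 (append 'f'): "gghejb" -> "gghejbf"
Op 2 (insert 'i' at idx 4): "gghejbf" -> "ggheijbf"
Op 3 (insert 'b' at idx 8): "ggheijbf" -> "ggheijbfb"

Answer: ggheijbfb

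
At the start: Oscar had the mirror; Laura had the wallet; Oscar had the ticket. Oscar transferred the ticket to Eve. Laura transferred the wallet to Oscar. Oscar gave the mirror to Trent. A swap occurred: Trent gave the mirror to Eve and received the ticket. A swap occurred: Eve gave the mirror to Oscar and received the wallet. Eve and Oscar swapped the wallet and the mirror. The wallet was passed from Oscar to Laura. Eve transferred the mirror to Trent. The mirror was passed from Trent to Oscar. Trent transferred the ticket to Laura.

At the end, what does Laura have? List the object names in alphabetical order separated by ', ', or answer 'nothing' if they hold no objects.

Answer: ticket, wallet

Derivation:
Tracking all object holders:
Start: mirror:Oscar, wallet:Laura, ticket:Oscar
Event 1 (give ticket: Oscar -> Eve). State: mirror:Oscar, wallet:Laura, ticket:Eve
Event 2 (give wallet: Laura -> Oscar). State: mirror:Oscar, wallet:Oscar, ticket:Eve
Event 3 (give mirror: Oscar -> Trent). State: mirror:Trent, wallet:Oscar, ticket:Eve
Event 4 (swap mirror<->ticket: now mirror:Eve, ticket:Trent). State: mirror:Eve, wallet:Oscar, ticket:Trent
Event 5 (swap mirror<->wallet: now mirror:Oscar, wallet:Eve). State: mirror:Oscar, wallet:Eve, ticket:Trent
Event 6 (swap wallet<->mirror: now wallet:Oscar, mirror:Eve). State: mirror:Eve, wallet:Oscar, ticket:Trent
Event 7 (give wallet: Oscar -> Laura). State: mirror:Eve, wallet:Laura, ticket:Trent
Event 8 (give mirror: Eve -> Trent). State: mirror:Trent, wallet:Laura, ticket:Trent
Event 9 (give mirror: Trent -> Oscar). State: mirror:Oscar, wallet:Laura, ticket:Trent
Event 10 (give ticket: Trent -> Laura). State: mirror:Oscar, wallet:Laura, ticket:Laura

Final state: mirror:Oscar, wallet:Laura, ticket:Laura
Laura holds: ticket, wallet.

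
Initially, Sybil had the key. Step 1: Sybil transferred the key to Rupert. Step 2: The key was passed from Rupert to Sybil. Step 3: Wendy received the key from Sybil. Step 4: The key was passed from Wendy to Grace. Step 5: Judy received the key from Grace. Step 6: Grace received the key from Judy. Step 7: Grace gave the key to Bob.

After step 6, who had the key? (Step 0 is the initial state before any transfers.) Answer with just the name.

Tracking the key holder through step 6:
After step 0 (start): Sybil
After step 1: Rupert
After step 2: Sybil
After step 3: Wendy
After step 4: Grace
After step 5: Judy
After step 6: Grace

At step 6, the holder is Grace.

Answer: Grace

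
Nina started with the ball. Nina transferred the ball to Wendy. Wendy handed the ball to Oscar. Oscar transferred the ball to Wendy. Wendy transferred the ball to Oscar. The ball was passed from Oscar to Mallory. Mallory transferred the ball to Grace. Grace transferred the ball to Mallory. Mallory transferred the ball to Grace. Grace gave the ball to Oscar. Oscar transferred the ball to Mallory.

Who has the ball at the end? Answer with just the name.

Tracking the ball through each event:
Start: Nina has the ball.
After event 1: Wendy has the ball.
After event 2: Oscar has the ball.
After event 3: Wendy has the ball.
After event 4: Oscar has the ball.
After event 5: Mallory has the ball.
After event 6: Grace has the ball.
After event 7: Mallory has the ball.
After event 8: Grace has the ball.
After event 9: Oscar has the ball.
After event 10: Mallory has the ball.

Answer: Mallory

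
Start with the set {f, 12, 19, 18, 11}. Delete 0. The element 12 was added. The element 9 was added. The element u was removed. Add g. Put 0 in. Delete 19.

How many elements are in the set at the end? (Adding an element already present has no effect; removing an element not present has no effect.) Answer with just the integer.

Answer: 7

Derivation:
Tracking the set through each operation:
Start: {11, 12, 18, 19, f}
Event 1 (remove 0): not present, no change. Set: {11, 12, 18, 19, f}
Event 2 (add 12): already present, no change. Set: {11, 12, 18, 19, f}
Event 3 (add 9): added. Set: {11, 12, 18, 19, 9, f}
Event 4 (remove u): not present, no change. Set: {11, 12, 18, 19, 9, f}
Event 5 (add g): added. Set: {11, 12, 18, 19, 9, f, g}
Event 6 (add 0): added. Set: {0, 11, 12, 18, 19, 9, f, g}
Event 7 (remove 19): removed. Set: {0, 11, 12, 18, 9, f, g}

Final set: {0, 11, 12, 18, 9, f, g} (size 7)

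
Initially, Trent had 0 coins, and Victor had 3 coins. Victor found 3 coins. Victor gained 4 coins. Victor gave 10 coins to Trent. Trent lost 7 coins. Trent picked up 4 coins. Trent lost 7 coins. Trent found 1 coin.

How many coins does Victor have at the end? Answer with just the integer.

Answer: 0

Derivation:
Tracking counts step by step:
Start: Trent=0, Victor=3
Event 1 (Victor +3): Victor: 3 -> 6. State: Trent=0, Victor=6
Event 2 (Victor +4): Victor: 6 -> 10. State: Trent=0, Victor=10
Event 3 (Victor -> Trent, 10): Victor: 10 -> 0, Trent: 0 -> 10. State: Trent=10, Victor=0
Event 4 (Trent -7): Trent: 10 -> 3. State: Trent=3, Victor=0
Event 5 (Trent +4): Trent: 3 -> 7. State: Trent=7, Victor=0
Event 6 (Trent -7): Trent: 7 -> 0. State: Trent=0, Victor=0
Event 7 (Trent +1): Trent: 0 -> 1. State: Trent=1, Victor=0

Victor's final count: 0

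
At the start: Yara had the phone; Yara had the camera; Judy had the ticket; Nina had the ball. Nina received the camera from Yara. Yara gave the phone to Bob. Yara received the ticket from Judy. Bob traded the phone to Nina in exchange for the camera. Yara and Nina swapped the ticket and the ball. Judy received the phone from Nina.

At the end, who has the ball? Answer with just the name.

Tracking all object holders:
Start: phone:Yara, camera:Yara, ticket:Judy, ball:Nina
Event 1 (give camera: Yara -> Nina). State: phone:Yara, camera:Nina, ticket:Judy, ball:Nina
Event 2 (give phone: Yara -> Bob). State: phone:Bob, camera:Nina, ticket:Judy, ball:Nina
Event 3 (give ticket: Judy -> Yara). State: phone:Bob, camera:Nina, ticket:Yara, ball:Nina
Event 4 (swap phone<->camera: now phone:Nina, camera:Bob). State: phone:Nina, camera:Bob, ticket:Yara, ball:Nina
Event 5 (swap ticket<->ball: now ticket:Nina, ball:Yara). State: phone:Nina, camera:Bob, ticket:Nina, ball:Yara
Event 6 (give phone: Nina -> Judy). State: phone:Judy, camera:Bob, ticket:Nina, ball:Yara

Final state: phone:Judy, camera:Bob, ticket:Nina, ball:Yara
The ball is held by Yara.

Answer: Yara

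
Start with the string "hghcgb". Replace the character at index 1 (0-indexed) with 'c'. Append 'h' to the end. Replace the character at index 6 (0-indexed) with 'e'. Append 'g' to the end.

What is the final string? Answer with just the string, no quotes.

Applying each edit step by step:
Start: "hghcgb"
Op 1 (replace idx 1: 'g' -> 'c'): "hghcgb" -> "hchcgb"
Op 2 (append 'h'): "hchcgb" -> "hchcgbh"
Op 3 (replace idx 6: 'h' -> 'e'): "hchcgbh" -> "hchcgbe"
Op 4 (append 'g'): "hchcgbe" -> "hchcgbeg"

Answer: hchcgbeg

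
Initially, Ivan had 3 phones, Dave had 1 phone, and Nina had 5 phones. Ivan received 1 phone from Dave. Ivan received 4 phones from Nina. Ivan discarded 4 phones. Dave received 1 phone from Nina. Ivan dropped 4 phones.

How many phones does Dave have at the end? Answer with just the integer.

Tracking counts step by step:
Start: Ivan=3, Dave=1, Nina=5
Event 1 (Dave -> Ivan, 1): Dave: 1 -> 0, Ivan: 3 -> 4. State: Ivan=4, Dave=0, Nina=5
Event 2 (Nina -> Ivan, 4): Nina: 5 -> 1, Ivan: 4 -> 8. State: Ivan=8, Dave=0, Nina=1
Event 3 (Ivan -4): Ivan: 8 -> 4. State: Ivan=4, Dave=0, Nina=1
Event 4 (Nina -> Dave, 1): Nina: 1 -> 0, Dave: 0 -> 1. State: Ivan=4, Dave=1, Nina=0
Event 5 (Ivan -4): Ivan: 4 -> 0. State: Ivan=0, Dave=1, Nina=0

Dave's final count: 1

Answer: 1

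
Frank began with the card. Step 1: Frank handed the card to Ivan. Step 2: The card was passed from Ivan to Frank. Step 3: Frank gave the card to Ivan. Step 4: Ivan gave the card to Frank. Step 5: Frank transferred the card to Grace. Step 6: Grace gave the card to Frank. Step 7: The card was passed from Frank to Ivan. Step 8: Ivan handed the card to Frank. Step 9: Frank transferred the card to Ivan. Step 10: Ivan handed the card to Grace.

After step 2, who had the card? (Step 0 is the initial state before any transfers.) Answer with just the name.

Answer: Frank

Derivation:
Tracking the card holder through step 2:
After step 0 (start): Frank
After step 1: Ivan
After step 2: Frank

At step 2, the holder is Frank.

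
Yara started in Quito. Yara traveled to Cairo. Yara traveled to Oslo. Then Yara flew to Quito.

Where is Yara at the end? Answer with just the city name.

Tracking Yara's location:
Start: Yara is in Quito.
After move 1: Quito -> Cairo. Yara is in Cairo.
After move 2: Cairo -> Oslo. Yara is in Oslo.
After move 3: Oslo -> Quito. Yara is in Quito.

Answer: Quito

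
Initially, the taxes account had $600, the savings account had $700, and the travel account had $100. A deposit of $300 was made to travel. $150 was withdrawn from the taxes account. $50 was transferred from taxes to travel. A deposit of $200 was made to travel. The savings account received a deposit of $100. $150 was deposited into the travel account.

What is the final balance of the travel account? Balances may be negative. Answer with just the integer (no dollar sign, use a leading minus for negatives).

Answer: 800

Derivation:
Tracking account balances step by step:
Start: taxes=600, savings=700, travel=100
Event 1 (deposit 300 to travel): travel: 100 + 300 = 400. Balances: taxes=600, savings=700, travel=400
Event 2 (withdraw 150 from taxes): taxes: 600 - 150 = 450. Balances: taxes=450, savings=700, travel=400
Event 3 (transfer 50 taxes -> travel): taxes: 450 - 50 = 400, travel: 400 + 50 = 450. Balances: taxes=400, savings=700, travel=450
Event 4 (deposit 200 to travel): travel: 450 + 200 = 650. Balances: taxes=400, savings=700, travel=650
Event 5 (deposit 100 to savings): savings: 700 + 100 = 800. Balances: taxes=400, savings=800, travel=650
Event 6 (deposit 150 to travel): travel: 650 + 150 = 800. Balances: taxes=400, savings=800, travel=800

Final balance of travel: 800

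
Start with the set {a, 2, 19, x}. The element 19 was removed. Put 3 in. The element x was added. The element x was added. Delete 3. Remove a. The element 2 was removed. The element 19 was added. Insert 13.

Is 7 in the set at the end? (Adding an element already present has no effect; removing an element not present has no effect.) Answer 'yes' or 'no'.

Tracking the set through each operation:
Start: {19, 2, a, x}
Event 1 (remove 19): removed. Set: {2, a, x}
Event 2 (add 3): added. Set: {2, 3, a, x}
Event 3 (add x): already present, no change. Set: {2, 3, a, x}
Event 4 (add x): already present, no change. Set: {2, 3, a, x}
Event 5 (remove 3): removed. Set: {2, a, x}
Event 6 (remove a): removed. Set: {2, x}
Event 7 (remove 2): removed. Set: {x}
Event 8 (add 19): added. Set: {19, x}
Event 9 (add 13): added. Set: {13, 19, x}

Final set: {13, 19, x} (size 3)
7 is NOT in the final set.

Answer: no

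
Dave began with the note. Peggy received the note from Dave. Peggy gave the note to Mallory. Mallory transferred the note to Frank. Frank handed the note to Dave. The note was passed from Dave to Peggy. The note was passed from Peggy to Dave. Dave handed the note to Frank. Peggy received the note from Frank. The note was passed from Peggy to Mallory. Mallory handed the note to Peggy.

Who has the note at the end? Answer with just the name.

Tracking the note through each event:
Start: Dave has the note.
After event 1: Peggy has the note.
After event 2: Mallory has the note.
After event 3: Frank has the note.
After event 4: Dave has the note.
After event 5: Peggy has the note.
After event 6: Dave has the note.
After event 7: Frank has the note.
After event 8: Peggy has the note.
After event 9: Mallory has the note.
After event 10: Peggy has the note.

Answer: Peggy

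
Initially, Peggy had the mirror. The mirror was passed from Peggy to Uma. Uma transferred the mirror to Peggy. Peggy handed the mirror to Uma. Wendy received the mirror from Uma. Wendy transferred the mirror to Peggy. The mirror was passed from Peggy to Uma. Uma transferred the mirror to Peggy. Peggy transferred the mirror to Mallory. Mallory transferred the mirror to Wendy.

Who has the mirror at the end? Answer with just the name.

Tracking the mirror through each event:
Start: Peggy has the mirror.
After event 1: Uma has the mirror.
After event 2: Peggy has the mirror.
After event 3: Uma has the mirror.
After event 4: Wendy has the mirror.
After event 5: Peggy has the mirror.
After event 6: Uma has the mirror.
After event 7: Peggy has the mirror.
After event 8: Mallory has the mirror.
After event 9: Wendy has the mirror.

Answer: Wendy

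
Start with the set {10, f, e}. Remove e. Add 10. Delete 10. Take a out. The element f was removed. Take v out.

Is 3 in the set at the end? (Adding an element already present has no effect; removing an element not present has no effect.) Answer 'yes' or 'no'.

Tracking the set through each operation:
Start: {10, e, f}
Event 1 (remove e): removed. Set: {10, f}
Event 2 (add 10): already present, no change. Set: {10, f}
Event 3 (remove 10): removed. Set: {f}
Event 4 (remove a): not present, no change. Set: {f}
Event 5 (remove f): removed. Set: {}
Event 6 (remove v): not present, no change. Set: {}

Final set: {} (size 0)
3 is NOT in the final set.

Answer: no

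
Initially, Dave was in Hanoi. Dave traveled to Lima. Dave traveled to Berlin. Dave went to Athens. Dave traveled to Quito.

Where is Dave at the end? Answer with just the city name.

Tracking Dave's location:
Start: Dave is in Hanoi.
After move 1: Hanoi -> Lima. Dave is in Lima.
After move 2: Lima -> Berlin. Dave is in Berlin.
After move 3: Berlin -> Athens. Dave is in Athens.
After move 4: Athens -> Quito. Dave is in Quito.

Answer: Quito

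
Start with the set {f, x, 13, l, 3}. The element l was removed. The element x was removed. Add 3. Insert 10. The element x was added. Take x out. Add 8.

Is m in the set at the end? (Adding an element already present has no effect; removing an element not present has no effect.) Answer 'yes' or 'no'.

Answer: no

Derivation:
Tracking the set through each operation:
Start: {13, 3, f, l, x}
Event 1 (remove l): removed. Set: {13, 3, f, x}
Event 2 (remove x): removed. Set: {13, 3, f}
Event 3 (add 3): already present, no change. Set: {13, 3, f}
Event 4 (add 10): added. Set: {10, 13, 3, f}
Event 5 (add x): added. Set: {10, 13, 3, f, x}
Event 6 (remove x): removed. Set: {10, 13, 3, f}
Event 7 (add 8): added. Set: {10, 13, 3, 8, f}

Final set: {10, 13, 3, 8, f} (size 5)
m is NOT in the final set.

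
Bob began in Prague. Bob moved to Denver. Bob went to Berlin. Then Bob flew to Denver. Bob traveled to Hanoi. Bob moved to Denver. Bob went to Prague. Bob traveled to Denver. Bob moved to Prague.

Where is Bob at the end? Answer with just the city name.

Answer: Prague

Derivation:
Tracking Bob's location:
Start: Bob is in Prague.
After move 1: Prague -> Denver. Bob is in Denver.
After move 2: Denver -> Berlin. Bob is in Berlin.
After move 3: Berlin -> Denver. Bob is in Denver.
After move 4: Denver -> Hanoi. Bob is in Hanoi.
After move 5: Hanoi -> Denver. Bob is in Denver.
After move 6: Denver -> Prague. Bob is in Prague.
After move 7: Prague -> Denver. Bob is in Denver.
After move 8: Denver -> Prague. Bob is in Prague.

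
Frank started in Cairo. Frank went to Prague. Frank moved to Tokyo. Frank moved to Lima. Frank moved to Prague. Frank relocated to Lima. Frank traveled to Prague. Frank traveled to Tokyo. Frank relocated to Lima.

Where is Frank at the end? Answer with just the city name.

Answer: Lima

Derivation:
Tracking Frank's location:
Start: Frank is in Cairo.
After move 1: Cairo -> Prague. Frank is in Prague.
After move 2: Prague -> Tokyo. Frank is in Tokyo.
After move 3: Tokyo -> Lima. Frank is in Lima.
After move 4: Lima -> Prague. Frank is in Prague.
After move 5: Prague -> Lima. Frank is in Lima.
After move 6: Lima -> Prague. Frank is in Prague.
After move 7: Prague -> Tokyo. Frank is in Tokyo.
After move 8: Tokyo -> Lima. Frank is in Lima.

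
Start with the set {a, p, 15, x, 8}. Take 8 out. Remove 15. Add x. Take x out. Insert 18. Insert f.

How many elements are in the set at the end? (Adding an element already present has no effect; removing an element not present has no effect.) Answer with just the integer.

Tracking the set through each operation:
Start: {15, 8, a, p, x}
Event 1 (remove 8): removed. Set: {15, a, p, x}
Event 2 (remove 15): removed. Set: {a, p, x}
Event 3 (add x): already present, no change. Set: {a, p, x}
Event 4 (remove x): removed. Set: {a, p}
Event 5 (add 18): added. Set: {18, a, p}
Event 6 (add f): added. Set: {18, a, f, p}

Final set: {18, a, f, p} (size 4)

Answer: 4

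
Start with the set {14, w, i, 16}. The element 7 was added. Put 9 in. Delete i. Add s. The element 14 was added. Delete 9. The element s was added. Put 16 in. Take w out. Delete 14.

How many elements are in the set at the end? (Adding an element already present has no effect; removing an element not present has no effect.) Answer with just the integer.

Answer: 3

Derivation:
Tracking the set through each operation:
Start: {14, 16, i, w}
Event 1 (add 7): added. Set: {14, 16, 7, i, w}
Event 2 (add 9): added. Set: {14, 16, 7, 9, i, w}
Event 3 (remove i): removed. Set: {14, 16, 7, 9, w}
Event 4 (add s): added. Set: {14, 16, 7, 9, s, w}
Event 5 (add 14): already present, no change. Set: {14, 16, 7, 9, s, w}
Event 6 (remove 9): removed. Set: {14, 16, 7, s, w}
Event 7 (add s): already present, no change. Set: {14, 16, 7, s, w}
Event 8 (add 16): already present, no change. Set: {14, 16, 7, s, w}
Event 9 (remove w): removed. Set: {14, 16, 7, s}
Event 10 (remove 14): removed. Set: {16, 7, s}

Final set: {16, 7, s} (size 3)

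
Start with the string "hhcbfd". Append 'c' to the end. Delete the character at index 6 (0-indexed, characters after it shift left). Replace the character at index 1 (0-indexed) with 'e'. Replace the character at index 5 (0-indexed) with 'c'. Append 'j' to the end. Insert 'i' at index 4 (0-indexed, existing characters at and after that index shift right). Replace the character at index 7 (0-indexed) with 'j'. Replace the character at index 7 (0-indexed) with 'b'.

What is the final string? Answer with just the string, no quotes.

Applying each edit step by step:
Start: "hhcbfd"
Op 1 (append 'c'): "hhcbfd" -> "hhcbfdc"
Op 2 (delete idx 6 = 'c'): "hhcbfdc" -> "hhcbfd"
Op 3 (replace idx 1: 'h' -> 'e'): "hhcbfd" -> "hecbfd"
Op 4 (replace idx 5: 'd' -> 'c'): "hecbfd" -> "hecbfc"
Op 5 (append 'j'): "hecbfc" -> "hecbfcj"
Op 6 (insert 'i' at idx 4): "hecbfcj" -> "hecbifcj"
Op 7 (replace idx 7: 'j' -> 'j'): "hecbifcj" -> "hecbifcj"
Op 8 (replace idx 7: 'j' -> 'b'): "hecbifcj" -> "hecbifcb"

Answer: hecbifcb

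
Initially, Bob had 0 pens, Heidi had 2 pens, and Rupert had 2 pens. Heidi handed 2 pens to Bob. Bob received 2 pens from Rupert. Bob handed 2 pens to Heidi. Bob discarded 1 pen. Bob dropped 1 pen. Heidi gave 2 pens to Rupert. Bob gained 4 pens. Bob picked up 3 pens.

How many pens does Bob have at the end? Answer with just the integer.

Answer: 7

Derivation:
Tracking counts step by step:
Start: Bob=0, Heidi=2, Rupert=2
Event 1 (Heidi -> Bob, 2): Heidi: 2 -> 0, Bob: 0 -> 2. State: Bob=2, Heidi=0, Rupert=2
Event 2 (Rupert -> Bob, 2): Rupert: 2 -> 0, Bob: 2 -> 4. State: Bob=4, Heidi=0, Rupert=0
Event 3 (Bob -> Heidi, 2): Bob: 4 -> 2, Heidi: 0 -> 2. State: Bob=2, Heidi=2, Rupert=0
Event 4 (Bob -1): Bob: 2 -> 1. State: Bob=1, Heidi=2, Rupert=0
Event 5 (Bob -1): Bob: 1 -> 0. State: Bob=0, Heidi=2, Rupert=0
Event 6 (Heidi -> Rupert, 2): Heidi: 2 -> 0, Rupert: 0 -> 2. State: Bob=0, Heidi=0, Rupert=2
Event 7 (Bob +4): Bob: 0 -> 4. State: Bob=4, Heidi=0, Rupert=2
Event 8 (Bob +3): Bob: 4 -> 7. State: Bob=7, Heidi=0, Rupert=2

Bob's final count: 7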